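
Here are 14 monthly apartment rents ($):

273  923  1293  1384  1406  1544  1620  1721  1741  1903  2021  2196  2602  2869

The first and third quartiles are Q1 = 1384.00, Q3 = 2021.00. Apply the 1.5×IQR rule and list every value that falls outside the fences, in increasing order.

273

IQR = Q3 − Q1 = 2021.00 − 1384.00 = 637.00.
Lower fence = Q1 − 1.5·IQR = 1384.00 − 955.50 = 428.50.
Upper fence = Q3 + 1.5·IQR = 2021.00 + 955.50 = 2976.50.
273 < 428.50 → outlier.
All remaining values lie within [428.50, 2976.50].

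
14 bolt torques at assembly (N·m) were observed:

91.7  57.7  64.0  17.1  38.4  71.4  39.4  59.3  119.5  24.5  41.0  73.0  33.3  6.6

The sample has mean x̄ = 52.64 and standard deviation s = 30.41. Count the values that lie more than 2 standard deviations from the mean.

Cutoffs: x̄ ± 2s = [-8.18, 113.46].
Outside the cutoffs: 119.5.

1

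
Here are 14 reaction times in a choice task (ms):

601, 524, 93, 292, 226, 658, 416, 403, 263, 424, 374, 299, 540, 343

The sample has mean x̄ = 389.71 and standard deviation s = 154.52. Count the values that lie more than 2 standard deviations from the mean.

Cutoffs: x̄ ± 2s = [80.67, 698.75].
Every value lies within the cutoffs.

0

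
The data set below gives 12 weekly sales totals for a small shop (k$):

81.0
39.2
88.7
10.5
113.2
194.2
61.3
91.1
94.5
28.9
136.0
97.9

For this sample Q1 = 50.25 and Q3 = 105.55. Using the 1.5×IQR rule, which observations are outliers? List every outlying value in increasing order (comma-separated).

IQR = Q3 − Q1 = 105.55 − 50.25 = 55.30.
Lower fence = Q1 − 1.5·IQR = 50.25 − 82.95 = -32.70.
Upper fence = Q3 + 1.5·IQR = 105.55 + 82.95 = 188.50.
194.2 > 188.50 → outlier.
All remaining values lie within [-32.70, 188.50].

194.2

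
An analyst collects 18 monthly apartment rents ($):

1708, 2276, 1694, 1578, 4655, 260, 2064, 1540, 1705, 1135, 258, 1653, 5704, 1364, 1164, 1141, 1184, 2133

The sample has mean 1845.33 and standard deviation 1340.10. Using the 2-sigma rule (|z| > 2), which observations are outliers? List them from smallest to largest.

Cutoffs at x̄ ± 2s: 1845.33 ± 2·1340.10 = [-834.87, 4525.53].
4655: z = 2.10, |z| > 2 → outlier.
5704: z = 2.88, |z| > 2 → outlier.
Every other value lies within [-834.87, 4525.53].

4655, 5704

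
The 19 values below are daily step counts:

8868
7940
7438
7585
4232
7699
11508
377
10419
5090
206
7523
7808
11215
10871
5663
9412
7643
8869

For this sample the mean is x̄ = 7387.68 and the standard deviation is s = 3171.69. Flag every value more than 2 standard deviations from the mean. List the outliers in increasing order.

Cutoffs at x̄ ± 2s: 7387.68 ± 2·3171.69 = [1044.30, 13731.06].
206: z = -2.26, |z| > 2 → outlier.
377: z = -2.21, |z| > 2 → outlier.
Every other value lies within [1044.30, 13731.06].

206, 377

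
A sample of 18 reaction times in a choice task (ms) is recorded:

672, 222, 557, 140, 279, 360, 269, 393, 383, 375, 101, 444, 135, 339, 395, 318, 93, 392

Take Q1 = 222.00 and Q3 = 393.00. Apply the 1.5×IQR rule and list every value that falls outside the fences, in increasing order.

IQR = Q3 − Q1 = 393.00 − 222.00 = 171.00.
Lower fence = Q1 − 1.5·IQR = 222.00 − 256.50 = -34.50.
Upper fence = Q3 + 1.5·IQR = 393.00 + 256.50 = 649.50.
672 > 649.50 → outlier.
All remaining values lie within [-34.50, 649.50].

672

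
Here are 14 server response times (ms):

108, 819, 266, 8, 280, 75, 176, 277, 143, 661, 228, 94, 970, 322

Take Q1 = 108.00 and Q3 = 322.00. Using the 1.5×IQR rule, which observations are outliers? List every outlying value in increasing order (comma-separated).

IQR = Q3 − Q1 = 322.00 − 108.00 = 214.00.
Lower fence = Q1 − 1.5·IQR = 108.00 − 321.00 = -213.00.
Upper fence = Q3 + 1.5·IQR = 322.00 + 321.00 = 643.00.
661 > 643.00 → outlier.
819 > 643.00 → outlier.
970 > 643.00 → outlier.
All remaining values lie within [-213.00, 643.00].

661, 819, 970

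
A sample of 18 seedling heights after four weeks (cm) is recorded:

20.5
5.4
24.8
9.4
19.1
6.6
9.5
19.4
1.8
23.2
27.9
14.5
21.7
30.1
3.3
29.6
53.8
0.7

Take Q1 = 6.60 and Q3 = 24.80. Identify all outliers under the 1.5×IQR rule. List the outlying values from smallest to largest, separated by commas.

53.8

IQR = Q3 − Q1 = 24.80 − 6.60 = 18.20.
Lower fence = Q1 − 1.5·IQR = 6.60 − 27.30 = -20.70.
Upper fence = Q3 + 1.5·IQR = 24.80 + 27.30 = 52.10.
53.8 > 52.10 → outlier.
All remaining values lie within [-20.70, 52.10].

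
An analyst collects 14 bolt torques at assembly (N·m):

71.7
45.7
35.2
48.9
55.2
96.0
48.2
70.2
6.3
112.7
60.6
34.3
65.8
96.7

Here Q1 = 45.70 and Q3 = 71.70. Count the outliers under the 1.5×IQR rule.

IQR = 26.00; fences at 45.70 − 39.00 = 6.70 and 71.70 + 39.00 = 110.70.
Outside the cutoffs: 6.3, 112.7.

2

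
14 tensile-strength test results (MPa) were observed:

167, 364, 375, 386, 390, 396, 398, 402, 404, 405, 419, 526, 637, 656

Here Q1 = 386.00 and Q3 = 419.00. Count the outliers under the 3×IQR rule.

IQR = 33.00; fences at 386.00 − 99.00 = 287.00 and 419.00 + 99.00 = 518.00.
Outside the cutoffs: 167, 526, 637, 656.

4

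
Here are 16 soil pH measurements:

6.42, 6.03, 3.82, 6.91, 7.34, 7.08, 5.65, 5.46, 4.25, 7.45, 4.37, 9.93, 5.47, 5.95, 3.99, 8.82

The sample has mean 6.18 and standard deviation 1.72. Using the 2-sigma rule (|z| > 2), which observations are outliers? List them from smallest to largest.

9.93

Cutoffs at x̄ ± 2s: 6.18 ± 2·1.72 = [2.74, 9.62].
9.93: z = 2.18, |z| > 2 → outlier.
Every other value lies within [2.74, 9.62].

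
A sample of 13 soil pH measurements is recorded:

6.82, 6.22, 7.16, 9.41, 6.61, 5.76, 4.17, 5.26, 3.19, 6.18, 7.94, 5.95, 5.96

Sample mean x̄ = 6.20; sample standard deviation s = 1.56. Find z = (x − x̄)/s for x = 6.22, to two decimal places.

0.01

z = (6.22 − 6.20) / 1.56 = 0.01.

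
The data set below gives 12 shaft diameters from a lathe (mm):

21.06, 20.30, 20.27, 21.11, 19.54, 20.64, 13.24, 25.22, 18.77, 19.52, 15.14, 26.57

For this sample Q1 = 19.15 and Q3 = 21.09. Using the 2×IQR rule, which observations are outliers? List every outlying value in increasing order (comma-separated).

13.24, 15.14, 25.22, 26.57

IQR = Q3 − Q1 = 21.09 − 19.15 = 1.94.
Lower fence = Q1 − 2·IQR = 19.15 − 3.88 = 15.27.
Upper fence = Q3 + 2·IQR = 21.09 + 3.88 = 24.97.
13.24 < 15.27 → outlier.
15.14 < 15.27 → outlier.
25.22 > 24.97 → outlier.
26.57 > 24.97 → outlier.
All remaining values lie within [15.27, 24.97].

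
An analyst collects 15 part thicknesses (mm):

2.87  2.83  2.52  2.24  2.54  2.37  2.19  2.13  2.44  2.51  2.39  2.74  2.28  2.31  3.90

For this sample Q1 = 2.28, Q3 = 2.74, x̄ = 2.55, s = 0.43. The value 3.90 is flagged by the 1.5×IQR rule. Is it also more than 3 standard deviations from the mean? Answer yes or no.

z = (3.90 − 2.55) / 0.43 = 3.14.
|z| = 3.14 > 3.

yes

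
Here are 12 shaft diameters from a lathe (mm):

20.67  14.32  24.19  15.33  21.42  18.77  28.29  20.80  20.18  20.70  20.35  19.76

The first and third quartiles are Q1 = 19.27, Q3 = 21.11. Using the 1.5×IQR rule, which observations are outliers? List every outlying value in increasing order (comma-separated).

14.32, 15.33, 24.19, 28.29

IQR = Q3 − Q1 = 21.11 − 19.27 = 1.84.
Lower fence = Q1 − 1.5·IQR = 19.27 − 2.76 = 16.51.
Upper fence = Q3 + 1.5·IQR = 21.11 + 2.76 = 23.87.
14.32 < 16.51 → outlier.
15.33 < 16.51 → outlier.
24.19 > 23.87 → outlier.
28.29 > 23.87 → outlier.
All remaining values lie within [16.51, 23.87].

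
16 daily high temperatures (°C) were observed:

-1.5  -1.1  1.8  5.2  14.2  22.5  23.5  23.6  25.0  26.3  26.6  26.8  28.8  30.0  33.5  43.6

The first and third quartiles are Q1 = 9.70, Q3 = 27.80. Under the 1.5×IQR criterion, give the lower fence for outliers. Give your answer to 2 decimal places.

-17.45

IQR = Q3 − Q1 = 27.80 − 9.70 = 18.10.
Lower fence = Q1 − 1.5·IQR = 9.70 − 27.15 = -17.45.
Upper fence = Q3 + 1.5·IQR = 27.80 + 27.15 = 54.95.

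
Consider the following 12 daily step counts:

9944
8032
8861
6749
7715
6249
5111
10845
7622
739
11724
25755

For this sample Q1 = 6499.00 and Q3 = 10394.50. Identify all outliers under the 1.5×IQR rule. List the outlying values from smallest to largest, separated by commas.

25755

IQR = Q3 − Q1 = 10394.50 − 6499.00 = 3895.50.
Lower fence = Q1 − 1.5·IQR = 6499.00 − 5843.25 = 655.75.
Upper fence = Q3 + 1.5·IQR = 10394.50 + 5843.25 = 16237.75.
25755 > 16237.75 → outlier.
All remaining values lie within [655.75, 16237.75].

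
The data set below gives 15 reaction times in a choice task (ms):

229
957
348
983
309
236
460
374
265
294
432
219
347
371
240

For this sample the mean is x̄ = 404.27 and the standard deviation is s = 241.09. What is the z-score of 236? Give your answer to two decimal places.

z = (236 − 404.27) / 241.09 = -0.70.

-0.70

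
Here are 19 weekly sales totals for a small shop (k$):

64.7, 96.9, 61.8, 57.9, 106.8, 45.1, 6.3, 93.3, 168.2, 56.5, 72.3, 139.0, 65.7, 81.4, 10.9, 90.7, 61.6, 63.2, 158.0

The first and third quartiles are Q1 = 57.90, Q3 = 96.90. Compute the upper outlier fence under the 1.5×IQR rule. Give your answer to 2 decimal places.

IQR = Q3 − Q1 = 96.90 − 57.90 = 39.00.
Lower fence = Q1 − 1.5·IQR = 57.90 − 58.50 = -0.60.
Upper fence = Q3 + 1.5·IQR = 96.90 + 58.50 = 155.40.

155.40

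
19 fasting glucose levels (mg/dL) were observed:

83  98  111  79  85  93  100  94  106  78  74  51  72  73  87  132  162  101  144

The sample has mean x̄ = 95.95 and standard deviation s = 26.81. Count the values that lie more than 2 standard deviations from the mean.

1

Cutoffs: x̄ ± 2s = [42.33, 149.57].
Outside the cutoffs: 162.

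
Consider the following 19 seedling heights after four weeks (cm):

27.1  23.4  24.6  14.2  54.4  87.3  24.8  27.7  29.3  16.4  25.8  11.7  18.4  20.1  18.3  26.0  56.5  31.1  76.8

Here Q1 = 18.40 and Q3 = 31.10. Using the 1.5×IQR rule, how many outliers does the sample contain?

4

IQR = 12.70; fences at 18.40 − 19.05 = -0.65 and 31.10 + 19.05 = 50.15.
Outside the cutoffs: 54.4, 56.5, 76.8, 87.3.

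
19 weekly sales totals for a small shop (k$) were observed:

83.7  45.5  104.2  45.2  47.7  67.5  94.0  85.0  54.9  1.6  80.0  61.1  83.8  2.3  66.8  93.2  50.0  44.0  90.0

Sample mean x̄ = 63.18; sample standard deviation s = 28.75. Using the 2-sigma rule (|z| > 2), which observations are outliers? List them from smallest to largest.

Cutoffs at x̄ ± 2s: 63.18 ± 2·28.75 = [5.68, 120.68].
1.6: z = -2.14, |z| > 2 → outlier.
2.3: z = -2.12, |z| > 2 → outlier.
Every other value lies within [5.68, 120.68].

1.6, 2.3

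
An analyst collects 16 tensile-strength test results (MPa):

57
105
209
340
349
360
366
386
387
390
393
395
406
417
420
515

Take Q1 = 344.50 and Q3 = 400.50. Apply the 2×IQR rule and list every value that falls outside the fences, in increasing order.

IQR = Q3 − Q1 = 400.50 − 344.50 = 56.00.
Lower fence = Q1 − 2·IQR = 344.50 − 112.00 = 232.50.
Upper fence = Q3 + 2·IQR = 400.50 + 112.00 = 512.50.
57 < 232.50 → outlier.
105 < 232.50 → outlier.
209 < 232.50 → outlier.
515 > 512.50 → outlier.
All remaining values lie within [232.50, 512.50].

57, 105, 209, 515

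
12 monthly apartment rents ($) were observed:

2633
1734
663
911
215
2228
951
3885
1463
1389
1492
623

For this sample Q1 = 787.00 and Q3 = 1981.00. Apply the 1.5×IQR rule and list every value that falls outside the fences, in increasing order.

3885

IQR = Q3 − Q1 = 1981.00 − 787.00 = 1194.00.
Lower fence = Q1 − 1.5·IQR = 787.00 − 1791.00 = -1004.00.
Upper fence = Q3 + 1.5·IQR = 1981.00 + 1791.00 = 3772.00.
3885 > 3772.00 → outlier.
All remaining values lie within [-1004.00, 3772.00].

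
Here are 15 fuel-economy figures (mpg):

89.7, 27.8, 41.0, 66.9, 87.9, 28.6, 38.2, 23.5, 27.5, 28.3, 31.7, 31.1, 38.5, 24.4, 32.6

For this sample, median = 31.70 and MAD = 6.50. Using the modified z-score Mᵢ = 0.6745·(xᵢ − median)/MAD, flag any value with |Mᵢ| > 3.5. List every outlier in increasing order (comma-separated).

66.9, 87.9, 89.7

|Mᵢ| > 3.5 ⇔ |xᵢ − 31.70| > 3.5·6.50/0.6745 = 33.73.
So outliers lie outside [-2.03, 65.43].
66.9: M = 3.65 → outlier.
87.9: M = 5.83 → outlier.
89.7: M = 6.02 → outlier.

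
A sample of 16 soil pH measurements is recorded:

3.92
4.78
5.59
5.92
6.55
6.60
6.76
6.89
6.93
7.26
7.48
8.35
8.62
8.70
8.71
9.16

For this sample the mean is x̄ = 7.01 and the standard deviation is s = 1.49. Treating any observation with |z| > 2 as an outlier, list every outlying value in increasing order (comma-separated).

3.92

Cutoffs at x̄ ± 2s: 7.01 ± 2·1.49 = [4.03, 9.99].
3.92: z = -2.07, |z| > 2 → outlier.
Every other value lies within [4.03, 9.99].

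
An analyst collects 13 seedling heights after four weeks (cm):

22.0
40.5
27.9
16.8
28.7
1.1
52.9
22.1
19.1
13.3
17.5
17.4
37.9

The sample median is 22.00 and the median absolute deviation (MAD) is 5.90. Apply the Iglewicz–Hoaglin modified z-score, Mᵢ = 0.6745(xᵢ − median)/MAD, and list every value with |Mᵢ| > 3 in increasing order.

52.9

|Mᵢ| > 3 ⇔ |xᵢ − 22.00| > 3·5.90/0.6745 = 26.24.
So outliers lie outside [-4.24, 48.24].
52.9: M = 3.53 → outlier.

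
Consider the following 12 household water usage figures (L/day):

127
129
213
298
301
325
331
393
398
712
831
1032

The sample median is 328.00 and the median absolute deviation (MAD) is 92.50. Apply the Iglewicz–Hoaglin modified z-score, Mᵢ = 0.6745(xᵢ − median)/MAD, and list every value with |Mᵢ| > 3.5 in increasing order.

831, 1032

|Mᵢ| > 3.5 ⇔ |xᵢ − 328.00| > 3.5·92.50/0.6745 = 479.99.
So outliers lie outside [-151.99, 807.99].
831: M = 3.67 → outlier.
1032: M = 5.13 → outlier.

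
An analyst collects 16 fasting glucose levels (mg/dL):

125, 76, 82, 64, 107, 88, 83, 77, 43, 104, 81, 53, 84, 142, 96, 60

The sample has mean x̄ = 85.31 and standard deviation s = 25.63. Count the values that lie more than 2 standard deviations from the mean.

1

Cutoffs: x̄ ± 2s = [34.05, 136.57].
Outside the cutoffs: 142.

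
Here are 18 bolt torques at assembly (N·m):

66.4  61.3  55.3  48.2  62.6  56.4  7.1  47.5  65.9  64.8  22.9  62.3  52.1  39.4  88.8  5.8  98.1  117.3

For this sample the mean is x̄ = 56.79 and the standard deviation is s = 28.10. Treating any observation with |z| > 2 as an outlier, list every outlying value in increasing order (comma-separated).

117.3

Cutoffs at x̄ ± 2s: 56.79 ± 2·28.10 = [0.59, 112.99].
117.3: z = 2.15, |z| > 2 → outlier.
Every other value lies within [0.59, 112.99].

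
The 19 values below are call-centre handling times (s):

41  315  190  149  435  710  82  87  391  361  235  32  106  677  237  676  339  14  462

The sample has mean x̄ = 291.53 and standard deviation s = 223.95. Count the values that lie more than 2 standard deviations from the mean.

Cutoffs: x̄ ± 2s = [-156.37, 739.43].
Every value lies within the cutoffs.

0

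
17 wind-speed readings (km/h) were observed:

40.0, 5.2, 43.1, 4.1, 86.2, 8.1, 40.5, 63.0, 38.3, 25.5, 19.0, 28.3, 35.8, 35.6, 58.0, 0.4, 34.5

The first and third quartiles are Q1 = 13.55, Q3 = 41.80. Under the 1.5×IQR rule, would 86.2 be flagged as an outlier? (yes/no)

yes

IQR = Q3 − Q1 = 41.80 − 13.55 = 28.25.
Lower fence = Q1 − 1.5·IQR = 13.55 − 42.375 = -28.825.
Upper fence = Q3 + 1.5·IQR = 41.80 + 42.375 = 84.175.
86.2 lies above the upper fence.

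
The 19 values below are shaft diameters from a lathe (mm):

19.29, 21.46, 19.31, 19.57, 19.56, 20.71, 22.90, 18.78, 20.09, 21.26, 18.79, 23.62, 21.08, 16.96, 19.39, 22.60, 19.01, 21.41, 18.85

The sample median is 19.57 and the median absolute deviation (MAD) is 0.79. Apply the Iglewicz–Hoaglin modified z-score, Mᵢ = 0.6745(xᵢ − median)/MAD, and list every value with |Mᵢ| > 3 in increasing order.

|Mᵢ| > 3 ⇔ |xᵢ − 19.57| > 3·0.79/0.6745 = 3.51.
So outliers lie outside [16.06, 23.08].
23.62: M = 3.46 → outlier.

23.62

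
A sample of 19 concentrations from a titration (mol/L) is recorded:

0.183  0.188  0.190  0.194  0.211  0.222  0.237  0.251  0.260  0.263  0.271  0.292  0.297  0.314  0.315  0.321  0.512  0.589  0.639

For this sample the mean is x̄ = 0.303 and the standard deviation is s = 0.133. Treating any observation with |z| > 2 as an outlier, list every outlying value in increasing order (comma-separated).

Cutoffs at x̄ ± 2s: 0.303 ± 2·0.133 = [0.037, 0.569].
0.589: z = 2.15, |z| > 2 → outlier.
0.639: z = 2.53, |z| > 2 → outlier.
Every other value lies within [0.037, 0.569].

0.589, 0.639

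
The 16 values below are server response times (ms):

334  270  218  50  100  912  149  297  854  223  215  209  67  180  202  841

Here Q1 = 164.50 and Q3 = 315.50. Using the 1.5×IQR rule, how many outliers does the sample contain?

IQR = 151.00; fences at 164.50 − 226.50 = -62.00 and 315.50 + 226.50 = 542.00.
Outside the cutoffs: 841, 854, 912.

3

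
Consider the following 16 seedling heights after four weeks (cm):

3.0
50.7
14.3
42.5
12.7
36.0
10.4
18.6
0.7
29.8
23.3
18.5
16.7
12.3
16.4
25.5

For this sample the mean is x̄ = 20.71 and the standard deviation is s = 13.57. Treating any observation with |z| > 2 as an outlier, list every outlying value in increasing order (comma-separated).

Cutoffs at x̄ ± 2s: 20.71 ± 2·13.57 = [-6.43, 47.85].
50.7: z = 2.21, |z| > 2 → outlier.
Every other value lies within [-6.43, 47.85].

50.7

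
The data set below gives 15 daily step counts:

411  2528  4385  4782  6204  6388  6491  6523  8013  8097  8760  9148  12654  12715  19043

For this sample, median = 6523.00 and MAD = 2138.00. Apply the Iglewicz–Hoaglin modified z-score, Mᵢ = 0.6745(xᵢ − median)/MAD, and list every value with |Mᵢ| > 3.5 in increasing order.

19043

|Mᵢ| > 3.5 ⇔ |xᵢ − 6523.00| > 3.5·2138.00/0.6745 = 11094.14.
So outliers lie outside [-4571.14, 17617.14].
19043: M = 3.95 → outlier.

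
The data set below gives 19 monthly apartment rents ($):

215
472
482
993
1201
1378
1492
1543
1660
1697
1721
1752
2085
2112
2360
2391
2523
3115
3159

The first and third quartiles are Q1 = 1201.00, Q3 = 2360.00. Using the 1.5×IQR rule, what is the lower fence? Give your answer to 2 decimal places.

IQR = Q3 − Q1 = 2360.00 − 1201.00 = 1159.00.
Lower fence = Q1 − 1.5·IQR = 1201.00 − 1738.50 = -537.50.
Upper fence = Q3 + 1.5·IQR = 2360.00 + 1738.50 = 4098.50.

-537.50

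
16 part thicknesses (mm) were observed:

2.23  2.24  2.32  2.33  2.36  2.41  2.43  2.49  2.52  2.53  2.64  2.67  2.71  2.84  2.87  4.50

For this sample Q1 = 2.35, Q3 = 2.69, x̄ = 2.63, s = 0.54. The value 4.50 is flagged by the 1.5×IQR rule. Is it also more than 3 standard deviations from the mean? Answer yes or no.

yes

z = (4.50 − 2.63) / 0.54 = 3.46.
|z| = 3.46 > 3.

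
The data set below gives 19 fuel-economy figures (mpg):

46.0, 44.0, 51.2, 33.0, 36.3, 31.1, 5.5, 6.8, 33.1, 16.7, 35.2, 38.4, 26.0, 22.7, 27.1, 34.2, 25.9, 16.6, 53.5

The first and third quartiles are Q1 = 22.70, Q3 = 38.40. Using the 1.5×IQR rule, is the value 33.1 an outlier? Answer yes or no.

IQR = Q3 − Q1 = 38.40 − 22.70 = 15.70.
Lower fence = Q1 − 1.5·IQR = 22.70 − 23.55 = -0.85.
Upper fence = Q3 + 1.5·IQR = 38.40 + 23.55 = 61.95.
33.1 lies within [-0.85, 61.95].

no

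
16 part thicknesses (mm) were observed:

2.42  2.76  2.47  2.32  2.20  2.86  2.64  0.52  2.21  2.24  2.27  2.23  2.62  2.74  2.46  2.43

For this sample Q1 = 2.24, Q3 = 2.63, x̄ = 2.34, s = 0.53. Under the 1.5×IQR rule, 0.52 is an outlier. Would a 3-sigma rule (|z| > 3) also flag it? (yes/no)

yes

z = (0.52 − 2.34) / 0.53 = -3.43.
|z| = 3.43 > 3.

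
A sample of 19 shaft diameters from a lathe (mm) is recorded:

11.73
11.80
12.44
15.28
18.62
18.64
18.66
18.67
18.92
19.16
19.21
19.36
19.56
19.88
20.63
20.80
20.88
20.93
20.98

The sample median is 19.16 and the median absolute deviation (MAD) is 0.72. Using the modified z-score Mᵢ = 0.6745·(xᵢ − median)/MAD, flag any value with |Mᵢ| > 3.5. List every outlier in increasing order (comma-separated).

11.73, 11.80, 12.44, 15.28

|Mᵢ| > 3.5 ⇔ |xᵢ − 19.16| > 3.5·0.72/0.6745 = 3.74.
So outliers lie outside [15.42, 22.90].
11.73: M = -6.96 → outlier.
11.80: M = -6.89 → outlier.
12.44: M = -6.30 → outlier.
15.28: M = -3.63 → outlier.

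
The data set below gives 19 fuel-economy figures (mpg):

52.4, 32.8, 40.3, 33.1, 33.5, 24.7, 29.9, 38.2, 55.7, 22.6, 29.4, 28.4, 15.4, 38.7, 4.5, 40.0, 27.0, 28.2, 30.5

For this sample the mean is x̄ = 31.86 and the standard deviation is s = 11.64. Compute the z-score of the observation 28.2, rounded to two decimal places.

-0.31

z = (28.2 − 31.86) / 11.64 = -0.31.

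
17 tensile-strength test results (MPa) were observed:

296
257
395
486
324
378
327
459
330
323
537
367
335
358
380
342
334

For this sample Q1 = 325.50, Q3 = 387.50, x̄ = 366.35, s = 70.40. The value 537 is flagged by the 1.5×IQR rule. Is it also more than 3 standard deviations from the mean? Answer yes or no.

no

z = (537 − 366.35) / 70.40 = 2.42.
|z| = 2.42 ≤ 3.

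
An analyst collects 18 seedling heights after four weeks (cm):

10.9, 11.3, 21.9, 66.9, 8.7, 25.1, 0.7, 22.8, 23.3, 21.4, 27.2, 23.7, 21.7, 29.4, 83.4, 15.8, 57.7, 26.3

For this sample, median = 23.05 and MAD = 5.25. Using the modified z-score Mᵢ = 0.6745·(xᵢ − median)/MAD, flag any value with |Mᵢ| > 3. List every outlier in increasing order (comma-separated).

|Mᵢ| > 3 ⇔ |xᵢ − 23.05| > 3·5.25/0.6745 = 23.35.
So outliers lie outside [-0.30, 46.40].
57.7: M = 4.45 → outlier.
66.9: M = 5.63 → outlier.
83.4: M = 7.75 → outlier.

57.7, 66.9, 83.4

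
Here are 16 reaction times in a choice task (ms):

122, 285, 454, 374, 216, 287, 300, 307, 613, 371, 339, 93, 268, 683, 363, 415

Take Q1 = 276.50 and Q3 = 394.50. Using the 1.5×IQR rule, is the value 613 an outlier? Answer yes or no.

yes

IQR = Q3 − Q1 = 394.50 − 276.50 = 118.00.
Lower fence = Q1 − 1.5·IQR = 276.50 − 177.00 = 99.50.
Upper fence = Q3 + 1.5·IQR = 394.50 + 177.00 = 571.50.
613 lies above the upper fence.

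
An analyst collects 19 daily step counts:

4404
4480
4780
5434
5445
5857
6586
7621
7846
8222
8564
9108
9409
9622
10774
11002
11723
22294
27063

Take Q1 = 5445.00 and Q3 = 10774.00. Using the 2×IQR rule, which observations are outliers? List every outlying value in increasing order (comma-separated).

22294, 27063

IQR = Q3 − Q1 = 10774.00 − 5445.00 = 5329.00.
Lower fence = Q1 − 2·IQR = 5445.00 − 10658.00 = -5213.00.
Upper fence = Q3 + 2·IQR = 10774.00 + 10658.00 = 21432.00.
22294 > 21432.00 → outlier.
27063 > 21432.00 → outlier.
All remaining values lie within [-5213.00, 21432.00].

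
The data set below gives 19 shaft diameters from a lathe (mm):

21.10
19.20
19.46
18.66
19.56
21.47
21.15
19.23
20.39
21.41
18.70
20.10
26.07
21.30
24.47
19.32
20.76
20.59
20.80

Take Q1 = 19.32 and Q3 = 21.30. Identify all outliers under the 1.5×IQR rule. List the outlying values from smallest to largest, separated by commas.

24.47, 26.07

IQR = Q3 − Q1 = 21.30 − 19.32 = 1.98.
Lower fence = Q1 − 1.5·IQR = 19.32 − 2.97 = 16.35.
Upper fence = Q3 + 1.5·IQR = 21.30 + 2.97 = 24.27.
24.47 > 24.27 → outlier.
26.07 > 24.27 → outlier.
All remaining values lie within [16.35, 24.27].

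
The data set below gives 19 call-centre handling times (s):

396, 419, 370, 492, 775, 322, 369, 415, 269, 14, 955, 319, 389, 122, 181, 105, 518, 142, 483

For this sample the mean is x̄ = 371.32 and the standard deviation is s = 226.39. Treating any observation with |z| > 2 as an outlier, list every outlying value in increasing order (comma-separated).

Cutoffs at x̄ ± 2s: 371.32 ± 2·226.39 = [-81.46, 824.10].
955: z = 2.58, |z| > 2 → outlier.
Every other value lies within [-81.46, 824.10].

955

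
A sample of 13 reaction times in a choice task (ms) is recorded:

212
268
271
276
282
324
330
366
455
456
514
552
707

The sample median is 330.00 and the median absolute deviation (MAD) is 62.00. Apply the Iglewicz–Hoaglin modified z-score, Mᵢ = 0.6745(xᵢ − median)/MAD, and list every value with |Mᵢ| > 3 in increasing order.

|Mᵢ| > 3 ⇔ |xᵢ − 330.00| > 3·62.00/0.6745 = 275.76.
So outliers lie outside [54.24, 605.76].
707: M = 4.10 → outlier.

707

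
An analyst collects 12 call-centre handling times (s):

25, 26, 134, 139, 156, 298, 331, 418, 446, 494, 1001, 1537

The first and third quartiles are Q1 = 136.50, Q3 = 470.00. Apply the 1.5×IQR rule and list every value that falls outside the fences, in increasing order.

IQR = Q3 − Q1 = 470.00 − 136.50 = 333.50.
Lower fence = Q1 − 1.5·IQR = 136.50 − 500.25 = -363.75.
Upper fence = Q3 + 1.5·IQR = 470.00 + 500.25 = 970.25.
1001 > 970.25 → outlier.
1537 > 970.25 → outlier.
All remaining values lie within [-363.75, 970.25].

1001, 1537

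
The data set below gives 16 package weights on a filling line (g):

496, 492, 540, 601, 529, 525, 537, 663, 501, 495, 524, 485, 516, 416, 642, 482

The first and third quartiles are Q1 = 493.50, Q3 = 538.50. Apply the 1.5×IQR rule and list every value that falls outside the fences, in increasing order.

IQR = Q3 − Q1 = 538.50 − 493.50 = 45.00.
Lower fence = Q1 − 1.5·IQR = 493.50 − 67.50 = 426.00.
Upper fence = Q3 + 1.5·IQR = 538.50 + 67.50 = 606.00.
416 < 426.00 → outlier.
642 > 606.00 → outlier.
663 > 606.00 → outlier.
All remaining values lie within [426.00, 606.00].

416, 642, 663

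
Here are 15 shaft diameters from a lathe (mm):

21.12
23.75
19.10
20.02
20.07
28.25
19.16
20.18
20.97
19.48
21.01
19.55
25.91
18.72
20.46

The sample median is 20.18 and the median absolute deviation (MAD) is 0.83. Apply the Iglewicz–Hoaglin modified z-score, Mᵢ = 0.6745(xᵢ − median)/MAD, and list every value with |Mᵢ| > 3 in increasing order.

|Mᵢ| > 3 ⇔ |xᵢ − 20.18| > 3·0.83/0.6745 = 3.69.
So outliers lie outside [16.49, 23.87].
25.91: M = 4.66 → outlier.
28.25: M = 6.56 → outlier.

25.91, 28.25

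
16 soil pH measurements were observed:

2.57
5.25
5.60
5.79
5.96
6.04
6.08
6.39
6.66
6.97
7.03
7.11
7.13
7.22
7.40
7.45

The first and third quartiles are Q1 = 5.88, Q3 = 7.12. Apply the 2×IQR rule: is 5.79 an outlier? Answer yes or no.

no

IQR = Q3 − Q1 = 7.12 − 5.88 = 1.24.
Lower fence = Q1 − 2·IQR = 5.88 − 2.48 = 3.40.
Upper fence = Q3 + 2·IQR = 7.12 + 2.48 = 9.60.
5.79 lies within [3.40, 9.60].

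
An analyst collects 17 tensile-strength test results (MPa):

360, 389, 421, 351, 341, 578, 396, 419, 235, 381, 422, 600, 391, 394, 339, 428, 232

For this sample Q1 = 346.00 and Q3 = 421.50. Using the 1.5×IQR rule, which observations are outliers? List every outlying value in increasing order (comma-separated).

232, 578, 600

IQR = Q3 − Q1 = 421.50 − 346.00 = 75.50.
Lower fence = Q1 − 1.5·IQR = 346.00 − 113.25 = 232.75.
Upper fence = Q3 + 1.5·IQR = 421.50 + 113.25 = 534.75.
232 < 232.75 → outlier.
578 > 534.75 → outlier.
600 > 534.75 → outlier.
All remaining values lie within [232.75, 534.75].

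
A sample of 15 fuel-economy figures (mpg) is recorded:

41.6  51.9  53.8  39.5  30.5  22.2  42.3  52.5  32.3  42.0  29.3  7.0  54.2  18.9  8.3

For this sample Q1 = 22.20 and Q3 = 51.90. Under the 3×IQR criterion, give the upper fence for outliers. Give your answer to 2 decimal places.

141.00

IQR = Q3 − Q1 = 51.90 − 22.20 = 29.70.
Lower fence = Q1 − 3·IQR = 22.20 − 89.10 = -66.90.
Upper fence = Q3 + 3·IQR = 51.90 + 89.10 = 141.00.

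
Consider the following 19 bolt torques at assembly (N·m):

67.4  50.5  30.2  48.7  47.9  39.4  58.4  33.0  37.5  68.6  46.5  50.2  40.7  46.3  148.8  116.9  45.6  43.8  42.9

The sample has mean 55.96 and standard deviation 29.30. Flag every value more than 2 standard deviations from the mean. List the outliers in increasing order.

Cutoffs at x̄ ± 2s: 55.96 ± 2·29.30 = [-2.64, 114.56].
116.9: z = 2.08, |z| > 2 → outlier.
148.8: z = 3.17, |z| > 2 → outlier.
Every other value lies within [-2.64, 114.56].

116.9, 148.8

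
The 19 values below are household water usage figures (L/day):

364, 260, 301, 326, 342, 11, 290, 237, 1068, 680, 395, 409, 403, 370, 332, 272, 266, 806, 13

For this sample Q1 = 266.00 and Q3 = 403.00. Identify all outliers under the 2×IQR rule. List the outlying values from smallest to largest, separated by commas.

680, 806, 1068

IQR = Q3 − Q1 = 403.00 − 266.00 = 137.00.
Lower fence = Q1 − 2·IQR = 266.00 − 274.00 = -8.00.
Upper fence = Q3 + 2·IQR = 403.00 + 274.00 = 677.00.
680 > 677.00 → outlier.
806 > 677.00 → outlier.
1068 > 677.00 → outlier.
All remaining values lie within [-8.00, 677.00].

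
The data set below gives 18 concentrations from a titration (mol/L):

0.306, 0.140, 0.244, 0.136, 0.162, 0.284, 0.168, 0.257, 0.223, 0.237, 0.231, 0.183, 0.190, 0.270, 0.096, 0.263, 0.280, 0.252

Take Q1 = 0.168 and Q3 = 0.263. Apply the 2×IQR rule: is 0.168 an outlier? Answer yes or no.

no

IQR = Q3 − Q1 = 0.263 − 0.168 = 0.095.
Lower fence = Q1 − 2·IQR = 0.168 − 0.190 = -0.022.
Upper fence = Q3 + 2·IQR = 0.263 + 0.190 = 0.453.
0.168 lies within [-0.022, 0.453].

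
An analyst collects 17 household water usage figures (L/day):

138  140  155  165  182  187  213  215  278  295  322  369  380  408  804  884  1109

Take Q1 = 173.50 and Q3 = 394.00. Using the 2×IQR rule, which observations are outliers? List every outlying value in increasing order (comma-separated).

IQR = Q3 − Q1 = 394.00 − 173.50 = 220.50.
Lower fence = Q1 − 2·IQR = 173.50 − 441.00 = -267.50.
Upper fence = Q3 + 2·IQR = 394.00 + 441.00 = 835.00.
884 > 835.00 → outlier.
1109 > 835.00 → outlier.
All remaining values lie within [-267.50, 835.00].

884, 1109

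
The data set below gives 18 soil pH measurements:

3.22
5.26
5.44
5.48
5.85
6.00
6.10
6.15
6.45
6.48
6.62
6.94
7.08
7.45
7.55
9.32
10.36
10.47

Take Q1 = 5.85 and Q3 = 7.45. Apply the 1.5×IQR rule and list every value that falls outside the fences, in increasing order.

IQR = Q3 − Q1 = 7.45 − 5.85 = 1.60.
Lower fence = Q1 − 1.5·IQR = 5.85 − 2.40 = 3.45.
Upper fence = Q3 + 1.5·IQR = 7.45 + 2.40 = 9.85.
3.22 < 3.45 → outlier.
10.36 > 9.85 → outlier.
10.47 > 9.85 → outlier.
All remaining values lie within [3.45, 9.85].

3.22, 10.36, 10.47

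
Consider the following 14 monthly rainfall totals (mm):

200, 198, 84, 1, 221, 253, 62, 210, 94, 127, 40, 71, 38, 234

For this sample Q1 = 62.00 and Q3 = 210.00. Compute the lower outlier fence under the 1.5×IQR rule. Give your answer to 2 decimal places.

IQR = Q3 − Q1 = 210.00 − 62.00 = 148.00.
Lower fence = Q1 − 1.5·IQR = 62.00 − 222.00 = -160.00.
Upper fence = Q3 + 1.5·IQR = 210.00 + 222.00 = 432.00.

-160.00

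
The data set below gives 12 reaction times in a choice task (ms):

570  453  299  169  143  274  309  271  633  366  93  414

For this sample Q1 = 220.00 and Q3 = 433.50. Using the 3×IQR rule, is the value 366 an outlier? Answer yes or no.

IQR = Q3 − Q1 = 433.50 − 220.00 = 213.50.
Lower fence = Q1 − 3·IQR = 220.00 − 640.50 = -420.50.
Upper fence = Q3 + 3·IQR = 433.50 + 640.50 = 1074.00.
366 lies within [-420.50, 1074.00].

no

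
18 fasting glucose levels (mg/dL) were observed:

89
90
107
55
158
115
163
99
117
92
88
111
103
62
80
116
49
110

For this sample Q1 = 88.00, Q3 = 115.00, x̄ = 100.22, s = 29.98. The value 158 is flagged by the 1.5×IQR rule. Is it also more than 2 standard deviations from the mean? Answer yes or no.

no

z = (158 − 100.22) / 29.98 = 1.93.
|z| = 1.93 ≤ 2.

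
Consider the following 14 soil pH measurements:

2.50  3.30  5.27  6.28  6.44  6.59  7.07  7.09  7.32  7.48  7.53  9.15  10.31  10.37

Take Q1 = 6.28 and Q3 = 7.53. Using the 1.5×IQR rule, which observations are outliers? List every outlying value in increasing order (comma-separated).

IQR = Q3 − Q1 = 7.53 − 6.28 = 1.25.
Lower fence = Q1 − 1.5·IQR = 6.28 − 1.875 = 4.405.
Upper fence = Q3 + 1.5·IQR = 7.53 + 1.875 = 9.405.
2.50 < 4.405 → outlier.
3.30 < 4.405 → outlier.
10.31 > 9.405 → outlier.
10.37 > 9.405 → outlier.
All remaining values lie within [4.405, 9.405].

2.50, 3.30, 10.31, 10.37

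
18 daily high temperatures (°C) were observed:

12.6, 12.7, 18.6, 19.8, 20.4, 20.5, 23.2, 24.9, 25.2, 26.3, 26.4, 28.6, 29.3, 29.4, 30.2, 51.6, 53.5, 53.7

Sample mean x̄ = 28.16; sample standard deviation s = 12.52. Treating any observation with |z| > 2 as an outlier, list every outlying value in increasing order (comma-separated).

53.5, 53.7

Cutoffs at x̄ ± 2s: 28.16 ± 2·12.52 = [3.12, 53.20].
53.5: z = 2.02, |z| > 2 → outlier.
53.7: z = 2.04, |z| > 2 → outlier.
Every other value lies within [3.12, 53.20].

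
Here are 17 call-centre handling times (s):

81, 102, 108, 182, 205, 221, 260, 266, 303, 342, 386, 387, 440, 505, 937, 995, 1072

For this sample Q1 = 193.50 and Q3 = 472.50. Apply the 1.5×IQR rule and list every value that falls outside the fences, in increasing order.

IQR = Q3 − Q1 = 472.50 − 193.50 = 279.00.
Lower fence = Q1 − 1.5·IQR = 193.50 − 418.50 = -225.00.
Upper fence = Q3 + 1.5·IQR = 472.50 + 418.50 = 891.00.
937 > 891.00 → outlier.
995 > 891.00 → outlier.
1072 > 891.00 → outlier.
All remaining values lie within [-225.00, 891.00].

937, 995, 1072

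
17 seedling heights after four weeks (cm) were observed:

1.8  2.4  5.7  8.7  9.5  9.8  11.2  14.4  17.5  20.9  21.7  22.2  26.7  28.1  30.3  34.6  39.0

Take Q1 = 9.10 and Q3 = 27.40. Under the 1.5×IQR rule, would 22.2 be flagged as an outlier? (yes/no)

IQR = Q3 − Q1 = 27.40 − 9.10 = 18.30.
Lower fence = Q1 − 1.5·IQR = 9.10 − 27.45 = -18.35.
Upper fence = Q3 + 1.5·IQR = 27.40 + 27.45 = 54.85.
22.2 lies within [-18.35, 54.85].

no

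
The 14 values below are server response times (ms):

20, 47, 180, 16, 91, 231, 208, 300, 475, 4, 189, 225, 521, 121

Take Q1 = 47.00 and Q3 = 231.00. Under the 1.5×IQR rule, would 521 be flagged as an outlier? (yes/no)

IQR = Q3 − Q1 = 231.00 − 47.00 = 184.00.
Lower fence = Q1 − 1.5·IQR = 47.00 − 276.00 = -229.00.
Upper fence = Q3 + 1.5·IQR = 231.00 + 276.00 = 507.00.
521 lies above the upper fence.

yes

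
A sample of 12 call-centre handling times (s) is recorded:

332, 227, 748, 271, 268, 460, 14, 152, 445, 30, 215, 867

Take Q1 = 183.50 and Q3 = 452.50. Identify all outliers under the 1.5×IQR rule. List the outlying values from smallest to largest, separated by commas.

867

IQR = Q3 − Q1 = 452.50 − 183.50 = 269.00.
Lower fence = Q1 − 1.5·IQR = 183.50 − 403.50 = -220.00.
Upper fence = Q3 + 1.5·IQR = 452.50 + 403.50 = 856.00.
867 > 856.00 → outlier.
All remaining values lie within [-220.00, 856.00].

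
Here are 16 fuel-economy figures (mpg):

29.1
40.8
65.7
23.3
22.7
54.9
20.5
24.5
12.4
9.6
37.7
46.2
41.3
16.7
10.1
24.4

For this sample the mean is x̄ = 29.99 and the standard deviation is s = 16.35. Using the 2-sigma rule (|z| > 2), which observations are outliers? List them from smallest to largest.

65.7

Cutoffs at x̄ ± 2s: 29.99 ± 2·16.35 = [-2.71, 62.69].
65.7: z = 2.18, |z| > 2 → outlier.
Every other value lies within [-2.71, 62.69].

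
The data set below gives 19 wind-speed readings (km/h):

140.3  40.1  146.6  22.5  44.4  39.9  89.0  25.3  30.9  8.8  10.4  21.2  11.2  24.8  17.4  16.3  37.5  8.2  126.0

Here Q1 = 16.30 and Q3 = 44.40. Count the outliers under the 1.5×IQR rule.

4

IQR = 28.10; fences at 16.30 − 42.15 = -25.85 and 44.40 + 42.15 = 86.55.
Outside the cutoffs: 89.0, 126.0, 140.3, 146.6.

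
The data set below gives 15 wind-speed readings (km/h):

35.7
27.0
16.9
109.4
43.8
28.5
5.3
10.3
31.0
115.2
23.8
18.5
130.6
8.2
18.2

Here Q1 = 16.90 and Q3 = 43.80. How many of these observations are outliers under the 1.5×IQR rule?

3

IQR = 26.90; fences at 16.90 − 40.35 = -23.45 and 43.80 + 40.35 = 84.15.
Outside the cutoffs: 109.4, 115.2, 130.6.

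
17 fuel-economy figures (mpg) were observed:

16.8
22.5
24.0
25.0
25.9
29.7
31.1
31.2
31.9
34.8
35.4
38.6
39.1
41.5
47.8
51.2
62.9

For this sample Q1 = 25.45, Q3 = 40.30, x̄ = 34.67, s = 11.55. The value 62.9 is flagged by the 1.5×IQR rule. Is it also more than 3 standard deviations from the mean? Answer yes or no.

no

z = (62.9 − 34.67) / 11.55 = 2.44.
|z| = 2.44 ≤ 3.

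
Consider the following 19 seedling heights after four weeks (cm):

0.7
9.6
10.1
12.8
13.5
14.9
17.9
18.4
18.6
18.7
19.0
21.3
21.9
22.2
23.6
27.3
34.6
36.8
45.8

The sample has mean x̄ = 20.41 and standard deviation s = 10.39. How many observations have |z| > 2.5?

Cutoffs: x̄ ± 2.5s = [-5.565, 46.385].
Every value lies within the cutoffs.

0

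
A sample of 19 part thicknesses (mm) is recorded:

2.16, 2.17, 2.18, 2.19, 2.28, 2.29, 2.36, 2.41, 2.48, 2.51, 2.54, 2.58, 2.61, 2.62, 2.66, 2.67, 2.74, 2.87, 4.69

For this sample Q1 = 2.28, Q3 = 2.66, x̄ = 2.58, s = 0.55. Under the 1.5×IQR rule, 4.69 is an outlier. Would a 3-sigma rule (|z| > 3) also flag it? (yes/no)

yes

z = (4.69 − 2.58) / 0.55 = 3.84.
|z| = 3.84 > 3.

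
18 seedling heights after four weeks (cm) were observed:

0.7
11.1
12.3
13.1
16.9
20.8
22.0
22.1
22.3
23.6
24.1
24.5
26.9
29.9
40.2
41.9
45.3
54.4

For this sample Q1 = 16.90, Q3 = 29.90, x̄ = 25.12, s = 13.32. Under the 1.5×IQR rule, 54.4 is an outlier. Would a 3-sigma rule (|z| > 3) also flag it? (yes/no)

z = (54.4 − 25.12) / 13.32 = 2.20.
|z| = 2.20 ≤ 3.

no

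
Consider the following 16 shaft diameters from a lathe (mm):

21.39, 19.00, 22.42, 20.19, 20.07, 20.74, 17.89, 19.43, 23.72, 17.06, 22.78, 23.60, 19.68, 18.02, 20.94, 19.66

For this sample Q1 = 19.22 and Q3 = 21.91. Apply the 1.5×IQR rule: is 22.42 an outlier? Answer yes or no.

IQR = Q3 − Q1 = 21.91 − 19.22 = 2.69.
Lower fence = Q1 − 1.5·IQR = 19.22 − 4.035 = 15.185.
Upper fence = Q3 + 1.5·IQR = 21.91 + 4.035 = 25.945.
22.42 lies within [15.185, 25.945].

no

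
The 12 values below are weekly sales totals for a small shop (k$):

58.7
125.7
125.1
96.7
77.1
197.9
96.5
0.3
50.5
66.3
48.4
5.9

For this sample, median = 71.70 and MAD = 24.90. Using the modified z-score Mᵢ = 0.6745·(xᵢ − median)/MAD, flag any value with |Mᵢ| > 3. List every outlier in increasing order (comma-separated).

|Mᵢ| > 3 ⇔ |xᵢ − 71.70| > 3·24.90/0.6745 = 110.75.
So outliers lie outside [-39.05, 182.45].
197.9: M = 3.42 → outlier.

197.9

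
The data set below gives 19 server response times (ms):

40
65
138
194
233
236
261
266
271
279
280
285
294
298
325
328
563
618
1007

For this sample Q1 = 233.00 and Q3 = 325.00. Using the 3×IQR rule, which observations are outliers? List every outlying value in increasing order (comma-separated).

618, 1007

IQR = Q3 − Q1 = 325.00 − 233.00 = 92.00.
Lower fence = Q1 − 3·IQR = 233.00 − 276.00 = -43.00.
Upper fence = Q3 + 3·IQR = 325.00 + 276.00 = 601.00.
618 > 601.00 → outlier.
1007 > 601.00 → outlier.
All remaining values lie within [-43.00, 601.00].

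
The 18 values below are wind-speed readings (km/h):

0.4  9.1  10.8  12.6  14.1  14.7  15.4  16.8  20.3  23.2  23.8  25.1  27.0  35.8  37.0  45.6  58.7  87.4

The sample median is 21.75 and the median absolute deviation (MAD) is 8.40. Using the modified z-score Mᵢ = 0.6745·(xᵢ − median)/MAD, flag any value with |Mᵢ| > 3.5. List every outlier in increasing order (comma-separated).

|Mᵢ| > 3.5 ⇔ |xᵢ − 21.75| > 3.5·8.40/0.6745 = 43.59.
So outliers lie outside [-21.84, 65.34].
87.4: M = 5.27 → outlier.

87.4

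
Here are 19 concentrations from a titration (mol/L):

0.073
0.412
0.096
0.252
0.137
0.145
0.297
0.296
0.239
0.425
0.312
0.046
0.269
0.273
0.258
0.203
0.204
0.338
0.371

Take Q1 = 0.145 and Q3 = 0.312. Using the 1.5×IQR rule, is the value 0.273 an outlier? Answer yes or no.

no

IQR = Q3 − Q1 = 0.312 − 0.145 = 0.167.
Lower fence = Q1 − 1.5·IQR = 0.145 − 0.2505 = -0.1055.
Upper fence = Q3 + 1.5·IQR = 0.312 + 0.2505 = 0.5625.
0.273 lies within [-0.1055, 0.5625].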